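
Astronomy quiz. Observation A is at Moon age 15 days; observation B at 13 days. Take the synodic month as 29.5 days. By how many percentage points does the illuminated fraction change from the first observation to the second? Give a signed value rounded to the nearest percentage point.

-3 pp

θ₁ = 360° × 15/29.5 = 183.1°, f₁ = (1 − cos θ₁)/2 = 0.999.
θ₂ = 360° × 13/29.5 = 158.6°, f₂ = (1 − cos θ₂)/2 = 0.966.
Change = f₂ − f₁ = -0.034 → -3 percentage points.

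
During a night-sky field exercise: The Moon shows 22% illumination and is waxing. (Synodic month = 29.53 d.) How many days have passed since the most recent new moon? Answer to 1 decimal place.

4.6 days

Invert f = (1 − cos θ)/2 to get cos θ = 1 − 2(0.22) = 0.560, hence θ₀ = arccos 0.560 = 55.9°.
Waxing ⇒ before full, so θ = 55.9°.
Age = 29.53 × 55.9°/360° ≈ 4.59 days.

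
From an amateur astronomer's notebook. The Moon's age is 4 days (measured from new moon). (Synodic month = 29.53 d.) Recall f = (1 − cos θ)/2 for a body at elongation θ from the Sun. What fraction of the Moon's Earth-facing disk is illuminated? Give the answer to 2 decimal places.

The Moon has covered 4/29.53 of its cycle, so θ ≈ 360° × 4/29.53 = 48.8°.
cos 48.8° = 0.659, so f = (1 − 0.659)/2 = 0.170.

0.17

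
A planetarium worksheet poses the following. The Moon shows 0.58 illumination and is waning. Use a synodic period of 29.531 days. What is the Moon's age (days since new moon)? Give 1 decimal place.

Invert f = (1 − cos θ)/2 to get cos θ = 1 − 2(0.58) = -0.160, hence θ₀ = arccos -0.160 = 99.2°.
A waning Moon lies in 180°–360°, so θ = 360° − 99.2° = 260.8°.
That fraction of the synodic month is 260.8/360 × 29.531 d ≈ 21.39 d.

21.4 days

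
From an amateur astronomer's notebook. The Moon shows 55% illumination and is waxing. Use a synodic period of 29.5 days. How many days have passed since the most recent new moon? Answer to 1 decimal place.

7.8 days

cos θ = 1 − 2f = -0.100, giving a principal value of 95.7°.
The Moon is waxing (0°–180°), so θ = 95.7° directly.
That fraction of the synodic month is 95.7/360 × 29.5 d ≈ 7.85 d.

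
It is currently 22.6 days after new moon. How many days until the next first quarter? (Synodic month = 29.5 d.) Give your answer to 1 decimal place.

14.3 days

First quarter is 0.25 of the way through the cycle: age 0.25 × 29.5 = 7.375 d.
Already past this cycle's first quarter; the next is at 7.375 + 29.5 = 36.875 d, so 36.875 − 22.6 = 14.275 days.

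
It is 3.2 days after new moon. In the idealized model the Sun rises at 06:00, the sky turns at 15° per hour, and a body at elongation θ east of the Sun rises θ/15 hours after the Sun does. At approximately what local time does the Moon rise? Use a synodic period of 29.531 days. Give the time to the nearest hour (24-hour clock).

The Moon has covered 3.2/29.531 of its cycle, so θ ≈ 360° × 3.2/29.531 = 39.0°.
The Moon trails the Sun by θ/15 = 39.0/15 ≈ 2.60 hours.
06:00 + 2.60 h ≈ 08:36 → 09:00 to the nearest hour.

09:00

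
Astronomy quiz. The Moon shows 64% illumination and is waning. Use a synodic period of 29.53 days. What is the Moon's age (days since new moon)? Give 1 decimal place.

Invert f = (1 − cos θ)/2 to get cos θ = 1 − 2(0.64) = -0.280, hence θ₀ = arccos -0.280 = 106.3°.
Waning ⇒ past full, so θ = 360° − 106.3° = 253.7°.
At 360°/29.53 d per day, 253.7° corresponds to 20.81 days.

20.8 days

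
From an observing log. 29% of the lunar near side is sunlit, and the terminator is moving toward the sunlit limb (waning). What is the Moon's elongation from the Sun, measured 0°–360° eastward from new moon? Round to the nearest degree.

295°

cos θ = 1 − 2f = 0.420, giving a principal value of 65.2°.
Waning ⇒ past full, so θ = 360° − 65.2° = 294.8°.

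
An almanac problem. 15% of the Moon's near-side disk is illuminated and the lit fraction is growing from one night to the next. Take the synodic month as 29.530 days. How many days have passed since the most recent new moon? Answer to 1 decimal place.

Invert f = (1 − cos θ)/2 to get cos θ = 1 − 2(0.15) = 0.700, hence θ₀ = arccos 0.700 = 45.6°.
The Moon is waxing (0°–180°), so θ = 45.6° directly.
Age = 29.530 × 45.6°/360° ≈ 3.74 days.

3.7 days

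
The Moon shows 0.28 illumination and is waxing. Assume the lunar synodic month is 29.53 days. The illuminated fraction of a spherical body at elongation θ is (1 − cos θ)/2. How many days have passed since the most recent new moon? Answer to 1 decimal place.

Invert f = (1 − cos θ)/2 to get cos θ = 1 − 2(0.28) = 0.440, hence θ₀ = arccos 0.440 = 63.9°.
Waxing ⇒ before full, so θ = 63.9°.
At 360°/29.53 d per day, 63.9° corresponds to 5.24 days.

5.2 days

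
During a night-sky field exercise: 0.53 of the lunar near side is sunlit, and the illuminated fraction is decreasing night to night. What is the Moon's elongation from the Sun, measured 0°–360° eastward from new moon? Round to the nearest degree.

267°

cos θ = 1 − 2f = -0.060, giving a principal value of 93.4°.
Waning ⇒ past full, so θ = 360° − 93.4° = 266.6°.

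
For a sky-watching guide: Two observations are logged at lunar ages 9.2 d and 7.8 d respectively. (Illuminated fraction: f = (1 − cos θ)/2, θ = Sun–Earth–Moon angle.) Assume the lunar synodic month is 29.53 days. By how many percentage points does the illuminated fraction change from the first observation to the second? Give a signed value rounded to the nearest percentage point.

-14 percentage points

θ₁ = 360° × 9.2/29.53 = 112.2°, f₁ = (1 − cos θ₁)/2 = 0.689.
θ₂ = 360° × 7.8/29.53 = 95.1°, f₂ = (1 − cos θ₂)/2 = 0.544.
Change = f₂ − f₁ = -0.144 → -14 percentage points.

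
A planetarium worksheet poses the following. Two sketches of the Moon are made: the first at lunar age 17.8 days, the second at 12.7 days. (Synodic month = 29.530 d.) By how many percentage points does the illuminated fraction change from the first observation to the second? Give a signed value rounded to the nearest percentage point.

θ₁ = 360° × 17.8/29.530 = 217.0°, f₁ = (1 − cos θ₁)/2 = 0.899.
θ₂ = 360° × 12.7/29.530 = 154.8°, f₂ = (1 − cos θ₂)/2 = 0.953.
Change = f₂ − f₁ = +0.053 → +5 percentage points.

+5 percentage points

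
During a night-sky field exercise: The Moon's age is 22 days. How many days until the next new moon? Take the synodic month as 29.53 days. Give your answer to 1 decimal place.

One full lunation from the last new moon is 29.53 d; remaining = 29.53 − 22 = 7.530 d.

7.5 days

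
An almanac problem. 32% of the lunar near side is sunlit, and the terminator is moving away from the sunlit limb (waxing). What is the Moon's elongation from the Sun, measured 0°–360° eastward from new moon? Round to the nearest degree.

From f = (1 − cos θ)/2: cos θ = 1 − 2×0.32 = 0.360; arccos → 68.9°.
Waxing ⇒ before full, so θ = 68.9°.

69°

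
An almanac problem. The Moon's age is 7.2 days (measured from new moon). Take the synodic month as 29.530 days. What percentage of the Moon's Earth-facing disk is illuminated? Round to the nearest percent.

Elongation θ = 360° × 7.2/29.530 ≈ 87.8°.
Illuminated fraction = (1 − cos 87.8°)/2 = (1 − 0.039)/2 ≈ 0.481, so 48%.

48%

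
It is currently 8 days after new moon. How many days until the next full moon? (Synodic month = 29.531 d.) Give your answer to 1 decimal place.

Full moon occurs at elongation 180°, i.e. at age 29.531 × 180/360 = 14.765 d.
That is 14.765 − 8 = 6.765 days ahead.

6.8 days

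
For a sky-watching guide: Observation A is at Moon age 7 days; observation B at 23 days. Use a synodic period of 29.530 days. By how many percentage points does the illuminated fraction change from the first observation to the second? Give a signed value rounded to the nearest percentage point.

-5 pp

First observation: θ = 360°·7/29.530 = 85.3°, so f = 0.459.
Second observation: θ = 280.4°, f = 0.410.
Δf = 0.410 − 0.459 = -0.050, i.e. -5 pp.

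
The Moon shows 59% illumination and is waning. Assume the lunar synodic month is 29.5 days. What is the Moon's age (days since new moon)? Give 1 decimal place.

Invert f = (1 − cos θ)/2 to get cos θ = 1 − 2(0.59) = -0.180, hence θ₀ = arccos -0.180 = 100.4°.
A waning Moon lies in 180°–360°, so θ = 360° − 100.4° = 259.6°.
That fraction of the synodic month is 259.6/360 × 29.5 d ≈ 21.28 d.

21.3 days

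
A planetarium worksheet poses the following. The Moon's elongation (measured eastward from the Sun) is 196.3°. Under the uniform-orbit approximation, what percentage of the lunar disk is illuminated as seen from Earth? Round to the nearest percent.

98%

Half-versine of 196.3°: (1 − (-0.960))/2 = 0.980, i.e. 98%.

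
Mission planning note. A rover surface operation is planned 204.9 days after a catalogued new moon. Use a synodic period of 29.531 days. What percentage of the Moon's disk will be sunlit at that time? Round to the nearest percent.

204.9/29.531 = 6.938 lunations, so 6 complete cycles and 27.71 d into the next.
The Moon has covered 27.71/29.531 of its cycle, so θ ≈ 360° × 27.71/29.531 = 337.8°.
Illuminated fraction = (1 − cos 337.8°)/2 = (1 − 0.926)/2 ≈ 0.037, so 4%.

4%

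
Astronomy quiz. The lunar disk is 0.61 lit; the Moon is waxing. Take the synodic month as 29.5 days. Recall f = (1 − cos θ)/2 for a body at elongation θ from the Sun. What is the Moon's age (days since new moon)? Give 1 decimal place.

Invert f = (1 − cos θ)/2 to get cos θ = 1 − 2(0.61) = -0.220, hence θ₀ = arccos -0.220 = 102.7°.
The Moon is waxing (0°–180°), so θ = 102.7° directly.
That fraction of the synodic month is 102.7/360 × 29.5 d ≈ 8.42 d.

8.4 days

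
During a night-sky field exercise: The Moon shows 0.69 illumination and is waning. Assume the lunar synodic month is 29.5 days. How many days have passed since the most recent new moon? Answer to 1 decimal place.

20.3 days

Invert f = (1 − cos θ)/2 to get cos θ = 1 − 2(0.69) = -0.380, hence θ₀ = arccos -0.380 = 112.3°.
Waning ⇒ past full, so θ = 360° − 112.3° = 247.7°.
At 360°/29.5 d per day, 247.7° corresponds to 20.29 days.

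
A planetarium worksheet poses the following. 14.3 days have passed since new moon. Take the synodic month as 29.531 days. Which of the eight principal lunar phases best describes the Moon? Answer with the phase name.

At 14.3/29.531 of the cycle, θ ≈ 174° — the full moon range.

full moon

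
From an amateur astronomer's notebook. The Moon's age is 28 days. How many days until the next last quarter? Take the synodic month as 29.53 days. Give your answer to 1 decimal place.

23.7 days

Last quarter is 0.75 of the way through the cycle: age 0.75 × 29.53 = 22.148 d.
This lunation's last quarter (22.148 d) has passed, so add one period: 51.678 − 28 = 23.678 days.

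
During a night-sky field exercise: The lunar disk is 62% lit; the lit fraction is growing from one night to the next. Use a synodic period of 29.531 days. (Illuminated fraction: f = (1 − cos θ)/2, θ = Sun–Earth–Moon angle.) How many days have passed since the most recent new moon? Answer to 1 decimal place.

8.5 days

cos θ = 1 − 2f = -0.240, giving a principal value of 103.9°.
The Moon is waxing (0°–180°), so θ = 103.9° directly.
At 360°/29.531 d per day, 103.9° corresponds to 8.52 days.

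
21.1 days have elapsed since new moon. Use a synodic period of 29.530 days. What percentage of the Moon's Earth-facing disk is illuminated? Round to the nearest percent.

61%

The Moon has covered 21.1/29.530 of its cycle, so θ ≈ 360° × 21.1/29.530 = 257.2°.
Illuminated fraction = (1 − cos 257.2°)/2 = (1 − (-0.221))/2 ≈ 0.611, so 61%.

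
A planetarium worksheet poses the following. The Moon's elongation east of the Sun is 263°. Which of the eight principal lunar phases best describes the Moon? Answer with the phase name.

263° lies in the last quarter sector of the 8-phase cycle.

last quarter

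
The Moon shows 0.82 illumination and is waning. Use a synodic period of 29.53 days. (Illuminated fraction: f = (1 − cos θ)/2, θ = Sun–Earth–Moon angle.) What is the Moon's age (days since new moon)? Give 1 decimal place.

Invert f = (1 − cos θ)/2 to get cos θ = 1 − 2(0.82) = -0.640, hence θ₀ = arccos -0.640 = 129.8°.
Waning ⇒ past full, so θ = 360° − 129.8° = 230.2°.
Age = 29.53 × 230.2°/360° ≈ 18.88 days.

18.9 days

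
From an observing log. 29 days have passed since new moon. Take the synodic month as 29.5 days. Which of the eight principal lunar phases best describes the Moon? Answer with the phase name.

θ ≈ 360° × 29/29.5 = 354°, which falls in the new moon sector.

new moon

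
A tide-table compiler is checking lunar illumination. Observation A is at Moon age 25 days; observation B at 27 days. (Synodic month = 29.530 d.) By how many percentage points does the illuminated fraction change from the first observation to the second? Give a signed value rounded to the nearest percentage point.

-14 pp

θ₁ = 360° × 25/29.530 = 304.8°, f₁ = (1 − cos θ₁)/2 = 0.215.
θ₂ = 360° × 27/29.530 = 329.2°, f₂ = (1 − cos θ₂)/2 = 0.071.
Change = f₂ − f₁ = -0.144 → -14 percentage points.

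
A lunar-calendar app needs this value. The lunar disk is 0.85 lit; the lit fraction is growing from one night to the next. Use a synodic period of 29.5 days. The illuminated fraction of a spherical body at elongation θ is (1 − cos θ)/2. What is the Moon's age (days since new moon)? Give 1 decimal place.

From f = (1 − cos θ)/2: cos θ = 1 − 2×0.85 = -0.700; arccos → 134.4°.
Waxing ⇒ before full, so θ = 134.4°.
At 360°/29.5 d per day, 134.4° corresponds to 11.02 days.

11.0 days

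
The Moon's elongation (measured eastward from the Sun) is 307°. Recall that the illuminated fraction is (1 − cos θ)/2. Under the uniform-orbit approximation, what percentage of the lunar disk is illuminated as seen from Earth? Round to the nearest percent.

cos 307° = 0.602, so f = (1 − 0.602)/2 = 0.199, i.e. 20%.

20%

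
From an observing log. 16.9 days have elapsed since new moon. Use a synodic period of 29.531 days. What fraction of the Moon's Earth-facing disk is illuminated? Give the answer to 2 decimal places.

The Moon has covered 16.9/29.531 of its cycle, so θ ≈ 360° × 16.9/29.531 = 206.0°.
Illuminated fraction = (1 − cos 206.0°)/2 = (1 − (-0.899))/2 ≈ 0.949.

0.95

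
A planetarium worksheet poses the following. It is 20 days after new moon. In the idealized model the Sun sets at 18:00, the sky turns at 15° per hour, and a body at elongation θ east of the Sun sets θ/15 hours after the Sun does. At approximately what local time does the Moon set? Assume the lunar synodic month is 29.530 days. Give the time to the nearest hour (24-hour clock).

The Moon has covered 20/29.530 of its cycle, so θ ≈ 360° × 20/29.530 = 243.8°.
At 15° of sky rotation per hour, 243.8° corresponds to a 16.25 h lag.
18:00 + 16.25 h ≈ 10:15 → 10:00 to the nearest hour.

10:00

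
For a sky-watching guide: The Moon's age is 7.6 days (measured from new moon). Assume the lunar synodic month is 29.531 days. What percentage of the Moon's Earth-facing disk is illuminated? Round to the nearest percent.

The Moon has covered 7.6/29.531 of its cycle, so θ ≈ 360° × 7.6/29.531 = 92.6°.
cos 92.6° = (-0.046), so f = (1 − (-0.046))/2 = 0.523, so 52%.

52%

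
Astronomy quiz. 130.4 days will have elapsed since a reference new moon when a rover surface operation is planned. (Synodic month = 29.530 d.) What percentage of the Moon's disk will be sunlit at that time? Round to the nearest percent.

130.4 d spans 4 complete synodic months (4 × 29.530 = 118.12 d) plus 12.28 d.
The Moon has covered 12.28/29.530 of its cycle, so θ ≈ 360° × 12.28/29.530 = 149.7°.
With cos θ = (-0.863), the lit fraction is (1 − (-0.863))/2 ≈ 0.932, so 93%.

93%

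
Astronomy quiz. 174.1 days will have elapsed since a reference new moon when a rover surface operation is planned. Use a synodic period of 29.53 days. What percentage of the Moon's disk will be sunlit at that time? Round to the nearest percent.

174.1 d spans 5 complete synodic months (5 × 29.53 = 147.65 d) plus 26.45 d.
Elongation θ = 360° × 26.45/29.53 ≈ 322.5°.
Illuminated fraction = (1 − cos 322.5°)/2 = (1 − 0.793)/2 ≈ 0.104, so 10%.

10%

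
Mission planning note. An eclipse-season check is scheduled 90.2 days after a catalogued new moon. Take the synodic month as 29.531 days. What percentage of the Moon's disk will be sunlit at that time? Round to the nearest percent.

3%

Reduce mod P: 90.2 − 3×29.531 = 1.61 d into the current lunation.
Elongation θ = 360° × 1.61/29.531 ≈ 19.6°.
cos 19.6° = 0.942, so f = (1 − 0.942)/2 = 0.029, so 3%.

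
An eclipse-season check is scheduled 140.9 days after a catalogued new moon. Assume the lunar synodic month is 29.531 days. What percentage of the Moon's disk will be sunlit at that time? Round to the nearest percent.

43%

140.9 d spans 4 complete synodic months (4 × 29.531 = 118.12 d) plus 22.78 d.
Elongation θ = 360° × 22.78/29.531 ≈ 277.7°.
With cos θ = 0.133, the lit fraction is (1 − 0.133)/2 ≈ 0.433, so 43%.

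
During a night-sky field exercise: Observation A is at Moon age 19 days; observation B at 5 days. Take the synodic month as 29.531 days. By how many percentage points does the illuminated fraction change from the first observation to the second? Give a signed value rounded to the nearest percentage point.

-55 pp

First observation: θ = 360°·19/29.531 = 231.6°, so f = 0.810.
Second observation: θ = 61.0°, f = 0.257.
Δf = 0.257 − 0.810 = -0.553, i.e. -55 pp.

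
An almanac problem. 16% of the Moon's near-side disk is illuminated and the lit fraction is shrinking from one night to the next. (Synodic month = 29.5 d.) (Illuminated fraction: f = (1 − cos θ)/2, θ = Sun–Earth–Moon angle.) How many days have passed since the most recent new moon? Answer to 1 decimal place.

25.6 days

cos θ = 1 − 2f = 0.680, giving a principal value of 47.2°.
Waning ⇒ past full, so θ = 360° − 47.2° = 312.8°.
At 360°/29.5 d per day, 312.8° corresponds to 25.64 days.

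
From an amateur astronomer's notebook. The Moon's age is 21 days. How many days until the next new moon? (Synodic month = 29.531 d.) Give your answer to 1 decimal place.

One full lunation from the last new moon is 29.531 d; remaining = 29.531 − 21 = 8.531 d.

8.5 days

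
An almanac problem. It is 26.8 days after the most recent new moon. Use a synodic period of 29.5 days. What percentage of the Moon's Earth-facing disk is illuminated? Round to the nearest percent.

The Moon has covered 26.8/29.5 of its cycle, so θ ≈ 360° × 26.8/29.5 = 327.1°.
cos 327.1° = 0.839, so f = (1 − 0.839)/2 = 0.080, so 8%.

8%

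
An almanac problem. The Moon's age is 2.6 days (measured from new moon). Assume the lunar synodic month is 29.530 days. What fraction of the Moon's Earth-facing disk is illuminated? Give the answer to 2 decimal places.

0.07

Phase angle: θ = 360°·(2.6 d)/(29.530 d) = 31.7°.
Illuminated fraction = (1 − cos 31.7°)/2 = (1 − 0.851)/2 ≈ 0.075.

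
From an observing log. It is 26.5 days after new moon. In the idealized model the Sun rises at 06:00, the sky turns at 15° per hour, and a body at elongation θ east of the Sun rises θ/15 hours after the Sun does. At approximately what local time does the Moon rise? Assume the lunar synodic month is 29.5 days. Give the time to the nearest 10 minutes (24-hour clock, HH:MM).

The Moon has covered 26.5/29.5 of its cycle, so θ ≈ 360° × 26.5/29.5 = 323.4°.
The Moon trails the Sun by θ/15 = 323.4/15 ≈ 21.56 hours.
06:00 + 21.559 h ≈ 03:34 → 03:30 to the nearest ten minutes.

03:30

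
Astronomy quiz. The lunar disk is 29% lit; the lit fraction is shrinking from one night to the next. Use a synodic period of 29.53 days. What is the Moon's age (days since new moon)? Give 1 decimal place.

From f = (1 − cos θ)/2: cos θ = 1 − 2×0.29 = 0.420; arccos → 65.2°.
Since the Moon is past full (waning), take the reflex angle: θ = 360° − 65.2° = 294.8°.
Age = 29.53 × 294.8°/360° ≈ 24.18 days.

24.2 days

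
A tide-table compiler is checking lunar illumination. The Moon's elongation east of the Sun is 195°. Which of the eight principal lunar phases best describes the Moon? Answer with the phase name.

The full moon sector spans roughly 158°–202°; 195° falls inside it.

full moon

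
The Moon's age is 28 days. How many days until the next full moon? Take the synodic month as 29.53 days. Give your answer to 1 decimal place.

Full moon is 0.5 of the way through the cycle: age 0.5 × 29.53 = 14.765 d.
This lunation's full moon (14.765 d) has passed, so add one period: 44.295 − 28 = 16.295 days.

16.3 days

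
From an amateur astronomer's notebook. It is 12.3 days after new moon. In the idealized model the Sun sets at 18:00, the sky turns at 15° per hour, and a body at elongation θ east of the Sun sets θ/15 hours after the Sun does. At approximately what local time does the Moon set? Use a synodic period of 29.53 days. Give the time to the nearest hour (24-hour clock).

Phase angle: θ = 360°·(12.3 d)/(29.53 d) = 149.9°.
At 15° of sky rotation per hour, 149.9° corresponds to a 10.00 h lag.
18:00 + 10.00 h ≈ 04:00 → 04:00 to the nearest hour.

04:00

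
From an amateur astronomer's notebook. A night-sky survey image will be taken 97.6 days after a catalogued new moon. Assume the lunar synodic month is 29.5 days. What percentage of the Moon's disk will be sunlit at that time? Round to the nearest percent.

Reduce mod P: 97.6 − 3×29.5 = 9.10 d into the current lunation.
The Moon has covered 9.10/29.5 of its cycle, so θ ≈ 360° × 9.10/29.5 = 111.1°.
With cos θ = (-0.359), the lit fraction is (1 − (-0.359))/2 ≈ 0.680, so 68%.

68%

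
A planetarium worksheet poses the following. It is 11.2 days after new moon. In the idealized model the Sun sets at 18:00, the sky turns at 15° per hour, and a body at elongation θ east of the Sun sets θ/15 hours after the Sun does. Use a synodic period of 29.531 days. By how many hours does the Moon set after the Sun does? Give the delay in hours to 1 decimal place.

9.1 h

The Moon has covered 11.2/29.531 of its cycle, so θ ≈ 360° × 11.2/29.531 = 136.5°.
At 15° of sky rotation per hour, 136.5° corresponds to a 9.10 h lag.
So the Moon sets 9.10 h after the Sun.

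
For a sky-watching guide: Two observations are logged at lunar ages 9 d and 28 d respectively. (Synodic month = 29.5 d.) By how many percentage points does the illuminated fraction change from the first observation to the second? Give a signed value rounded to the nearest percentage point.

-64 pp

θ₁ = 360° × 9/29.5 = 109.8°, f₁ = (1 − cos θ₁)/2 = 0.670.
θ₂ = 360° × 28/29.5 = 341.7°, f₂ = (1 − cos θ₂)/2 = 0.025.
Change = f₂ − f₁ = -0.644 → -64 percentage points.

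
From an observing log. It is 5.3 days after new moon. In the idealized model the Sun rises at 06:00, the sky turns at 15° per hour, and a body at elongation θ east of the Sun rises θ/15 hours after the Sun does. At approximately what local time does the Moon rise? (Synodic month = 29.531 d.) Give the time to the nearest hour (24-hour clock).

10:00

The Moon has covered 5.3/29.531 of its cycle, so θ ≈ 360° × 5.3/29.531 = 64.6°.
At 15° of sky rotation per hour, 64.6° corresponds to a 4.31 h lag.
06:00 + 4.31 h ≈ 10:18 → 10:00 to the nearest hour.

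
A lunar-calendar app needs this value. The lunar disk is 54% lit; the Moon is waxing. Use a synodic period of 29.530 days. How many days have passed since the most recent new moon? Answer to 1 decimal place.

7.8 days

cos θ = 1 − 2f = -0.080, giving a principal value of 94.6°.
Waxing ⇒ before full, so θ = 94.6°.
Age = 29.530 × 94.6°/360° ≈ 7.76 days.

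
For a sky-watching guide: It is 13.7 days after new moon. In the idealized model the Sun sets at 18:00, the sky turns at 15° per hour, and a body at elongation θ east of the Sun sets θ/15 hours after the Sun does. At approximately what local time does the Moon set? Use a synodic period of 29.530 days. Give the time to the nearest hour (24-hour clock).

05:00

Phase angle: θ = 360°·(13.7 d)/(29.530 d) = 167.0°.
The Moon trails the Sun by θ/15 = 167.0/15 ≈ 11.13 hours.
18:00 + 11.13 h ≈ 05:08 → 05:00 to the nearest hour.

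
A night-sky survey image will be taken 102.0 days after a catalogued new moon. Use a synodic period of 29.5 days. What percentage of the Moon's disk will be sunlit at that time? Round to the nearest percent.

98%

Reduce mod P: 102.0 − 3×29.5 = 13.50 d into the current lunation.
Phase angle: θ = 360°·(13.50 d)/(29.5 d) = 164.7°.
With cos θ = (-0.965), the lit fraction is (1 − (-0.965))/2 ≈ 0.982, so 98%.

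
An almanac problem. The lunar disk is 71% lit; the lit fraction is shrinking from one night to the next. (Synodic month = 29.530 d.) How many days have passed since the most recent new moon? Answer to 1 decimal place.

cos θ = 1 − 2f = -0.420, giving a principal value of 114.8°.
Waning ⇒ past full, so θ = 360° − 114.8° = 245.2°.
At 360°/29.530 d per day, 245.2° corresponds to 20.11 days.

20.1 days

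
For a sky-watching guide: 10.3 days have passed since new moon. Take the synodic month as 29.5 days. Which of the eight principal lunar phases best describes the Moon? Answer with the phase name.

θ ≈ 360° × 10.3/29.5 = 126°, which falls in the waxing gibbous sector.

waxing gibbous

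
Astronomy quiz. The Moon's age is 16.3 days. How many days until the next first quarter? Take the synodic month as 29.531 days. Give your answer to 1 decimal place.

20.6 days

First quarter is 0.25 of the way through the cycle: age 0.25 × 29.531 = 7.383 d.
Already past this cycle's first quarter; the next is at 7.383 + 29.531 = 36.914 d, so 36.914 − 16.3 = 20.614 days.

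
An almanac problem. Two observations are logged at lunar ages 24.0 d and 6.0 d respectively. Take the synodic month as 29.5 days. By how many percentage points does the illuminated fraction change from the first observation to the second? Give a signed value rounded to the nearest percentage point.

θ₁ = 360° × 24.0/29.5 = 292.9°, f₁ = (1 − cos θ₁)/2 = 0.306.
θ₂ = 360° × 6.0/29.5 = 73.2°, f₂ = (1 − cos θ₂)/2 = 0.356.
Change = f₂ − f₁ = +0.050 → +5 percentage points.

+5 percentage points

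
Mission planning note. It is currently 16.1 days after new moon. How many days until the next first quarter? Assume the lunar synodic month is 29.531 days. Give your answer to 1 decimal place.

20.8 days

First quarter occurs at elongation 90°, i.e. at age 29.531 × 90/360 = 7.383 d.
This lunation's first quarter (7.383 d) has passed, so add one period: 36.914 − 16.1 = 20.814 days.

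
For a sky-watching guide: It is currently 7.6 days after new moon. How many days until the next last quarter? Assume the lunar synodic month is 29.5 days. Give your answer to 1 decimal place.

14.5 days

Last quarter occurs at elongation 270°, i.e. at age 29.5 × 270/360 = 22.125 d.
That is 22.125 − 7.6 = 14.525 days ahead.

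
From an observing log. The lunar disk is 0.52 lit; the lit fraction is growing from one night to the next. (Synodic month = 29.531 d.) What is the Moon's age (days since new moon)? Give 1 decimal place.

7.6 days

cos θ = 1 − 2f = -0.040, giving a principal value of 92.3°.
Before full moon the principal value applies: θ = 92.3°.
Age = 29.531 × 92.3°/360° ≈ 7.57 days.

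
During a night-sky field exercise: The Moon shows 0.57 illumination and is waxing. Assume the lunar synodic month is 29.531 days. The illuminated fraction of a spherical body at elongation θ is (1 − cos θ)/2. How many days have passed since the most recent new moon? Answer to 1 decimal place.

8.0 days

Invert f = (1 − cos θ)/2 to get cos θ = 1 − 2(0.57) = -0.140, hence θ₀ = arccos -0.140 = 98.0°.
Waxing ⇒ before full, so θ = 98.0°.
At 360°/29.531 d per day, 98.0° corresponds to 8.04 days.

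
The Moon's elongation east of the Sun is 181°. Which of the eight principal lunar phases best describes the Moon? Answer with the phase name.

full moon

The full moon sector spans roughly 158°–202°; 181° falls inside it.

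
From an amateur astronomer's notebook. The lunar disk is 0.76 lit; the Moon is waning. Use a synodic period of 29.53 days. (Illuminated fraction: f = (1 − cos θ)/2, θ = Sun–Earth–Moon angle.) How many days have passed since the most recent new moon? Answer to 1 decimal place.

19.6 days

cos θ = 1 − 2f = -0.520, giving a principal value of 121.3°.
Waning ⇒ past full, so θ = 360° − 121.3° = 238.7°.
Age = 29.53 × 238.7°/360° ≈ 19.58 days.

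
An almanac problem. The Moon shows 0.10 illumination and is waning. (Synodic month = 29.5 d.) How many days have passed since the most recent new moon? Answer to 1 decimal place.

26.5 days

Invert f = (1 − cos θ)/2 to get cos θ = 1 − 2(0.10) = 0.800, hence θ₀ = arccos 0.800 = 36.9°.
Since the Moon is past full (waning), take the reflex angle: θ = 360° − 36.9° = 323.1°.
That fraction of the synodic month is 323.1/360 × 29.5 d ≈ 26.48 d.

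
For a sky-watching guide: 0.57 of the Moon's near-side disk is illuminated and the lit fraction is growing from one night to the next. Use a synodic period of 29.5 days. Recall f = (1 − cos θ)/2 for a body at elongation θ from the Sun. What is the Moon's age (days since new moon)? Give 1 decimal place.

8.0 days

cos θ = 1 − 2f = -0.140, giving a principal value of 98.0°.
Before full moon the principal value applies: θ = 98.0°.
Age = 29.5 × 98.0°/360° ≈ 8.03 days.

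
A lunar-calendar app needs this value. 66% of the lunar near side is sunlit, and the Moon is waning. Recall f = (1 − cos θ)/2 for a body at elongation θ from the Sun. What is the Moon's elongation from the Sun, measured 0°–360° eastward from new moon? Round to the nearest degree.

251°

Invert f = (1 − cos θ)/2 to get cos θ = 1 − 2(0.66) = -0.320, hence θ₀ = arccos -0.320 = 108.7°.
Waning ⇒ past full, so θ = 360° − 108.7° = 251.3°.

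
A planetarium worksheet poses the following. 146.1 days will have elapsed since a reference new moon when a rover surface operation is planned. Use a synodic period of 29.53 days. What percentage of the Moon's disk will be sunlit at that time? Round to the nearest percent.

3%

Reduce mod P: 146.1 − 4×29.53 = 27.98 d into the current lunation.
The Moon has covered 27.98/29.53 of its cycle, so θ ≈ 360° × 27.98/29.53 = 341.1°.
Illuminated fraction = (1 − cos 341.1°)/2 = (1 − 0.946)/2 ≈ 0.027, so 3%.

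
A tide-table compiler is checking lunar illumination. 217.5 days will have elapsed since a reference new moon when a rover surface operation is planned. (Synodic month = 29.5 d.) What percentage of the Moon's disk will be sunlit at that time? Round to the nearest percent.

217.5/29.5 = 7.373 lunations, so 7 complete cycles and 11.00 d into the next.
The Moon has covered 11.00/29.5 of its cycle, so θ ≈ 360° × 11.00/29.5 = 134.2°.
With cos θ = (-0.698), the lit fraction is (1 − (-0.698))/2 ≈ 0.849, so 85%.

85%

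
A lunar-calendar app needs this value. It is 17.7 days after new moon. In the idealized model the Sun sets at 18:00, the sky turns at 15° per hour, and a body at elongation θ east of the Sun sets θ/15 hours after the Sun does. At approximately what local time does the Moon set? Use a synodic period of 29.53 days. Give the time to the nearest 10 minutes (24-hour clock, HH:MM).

Phase angle: θ = 360°·(17.7 d)/(29.53 d) = 215.8°.
The Moon trails the Sun by θ/15 = 215.8/15 ≈ 14.39 hours.
18:00 + 14.385 h ≈ 08:23 → 08:20 to the nearest ten minutes.

08:20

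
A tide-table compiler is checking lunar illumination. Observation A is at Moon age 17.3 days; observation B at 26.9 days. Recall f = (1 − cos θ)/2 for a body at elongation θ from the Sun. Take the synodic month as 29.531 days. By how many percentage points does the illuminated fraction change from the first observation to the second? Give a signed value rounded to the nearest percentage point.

-85 percentage points

θ₁ = 360° × 17.3/29.531 = 210.9°, f₁ = (1 − cos θ₁)/2 = 0.929.
θ₂ = 360° × 26.9/29.531 = 327.9°, f₂ = (1 − cos θ₂)/2 = 0.076.
Change = f₂ − f₁ = -0.853 → -85 percentage points.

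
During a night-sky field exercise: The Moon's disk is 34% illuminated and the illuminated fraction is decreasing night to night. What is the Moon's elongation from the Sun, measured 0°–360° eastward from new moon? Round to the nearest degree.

cos θ = 1 − 2f = 0.320, giving a principal value of 71.3°.
Since the Moon is past full (waning), take the reflex angle: θ = 360° − 71.3° = 288.7°.

289°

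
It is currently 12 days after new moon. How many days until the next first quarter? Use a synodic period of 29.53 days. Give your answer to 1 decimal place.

24.9 days

First quarter occurs at elongation 90°, i.e. at age 29.53 × 90/360 = 7.383 d.
Already past this cycle's first quarter; the next is at 7.383 + 29.53 = 36.913 d, so 36.913 − 12 = 24.913 days.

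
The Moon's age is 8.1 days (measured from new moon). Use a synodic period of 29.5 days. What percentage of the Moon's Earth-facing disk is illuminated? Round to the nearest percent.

58%

Elongation θ = 360° × 8.1/29.5 ≈ 98.8°.
Illuminated fraction = (1 − cos 98.8°)/2 = (1 − (-0.154))/2 ≈ 0.577, so 58%.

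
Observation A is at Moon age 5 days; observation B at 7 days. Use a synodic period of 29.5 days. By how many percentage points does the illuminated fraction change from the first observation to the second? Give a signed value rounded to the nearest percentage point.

+20 percentage points

θ₁ = 360° × 5/29.5 = 61.0°, f₁ = (1 − cos θ₁)/2 = 0.258.
θ₂ = 360° × 7/29.5 = 85.4°, f₂ = (1 − cos θ₂)/2 = 0.460.
Change = f₂ − f₁ = +0.202 → +20 percentage points.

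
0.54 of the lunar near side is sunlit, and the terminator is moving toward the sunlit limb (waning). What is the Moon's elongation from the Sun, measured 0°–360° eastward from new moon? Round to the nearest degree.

Invert f = (1 − cos θ)/2 to get cos θ = 1 − 2(0.54) = -0.080, hence θ₀ = arccos -0.080 = 94.6°.
Waning ⇒ past full, so θ = 360° − 94.6° = 265.4°.

265°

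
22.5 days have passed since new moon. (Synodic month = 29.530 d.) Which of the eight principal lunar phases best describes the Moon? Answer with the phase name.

last quarter

At 22.5/29.530 of the cycle, θ ≈ 274° — the last quarter range.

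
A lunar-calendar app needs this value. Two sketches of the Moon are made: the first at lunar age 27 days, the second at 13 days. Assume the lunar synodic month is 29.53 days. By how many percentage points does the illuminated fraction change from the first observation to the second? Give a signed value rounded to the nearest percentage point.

First observation: θ = 360°·27/29.53 = 329.2°, so f = 0.071.
Second observation: θ = 158.5°, f = 0.965.
Δf = 0.965 − 0.071 = +0.894, i.e. +89 pp.

+89 percentage points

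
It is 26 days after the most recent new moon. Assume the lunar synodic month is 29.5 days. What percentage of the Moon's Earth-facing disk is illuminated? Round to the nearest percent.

The Moon has covered 26/29.5 of its cycle, so θ ≈ 360° × 26/29.5 = 317.3°.
Illuminated fraction = (1 − cos 317.3°)/2 = (1 − 0.735)/2 ≈ 0.133, so 13%.

13%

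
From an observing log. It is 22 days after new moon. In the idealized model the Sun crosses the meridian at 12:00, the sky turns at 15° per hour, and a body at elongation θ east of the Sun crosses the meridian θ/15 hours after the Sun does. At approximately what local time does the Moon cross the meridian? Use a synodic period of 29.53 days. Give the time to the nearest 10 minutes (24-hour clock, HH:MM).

05:50

Elongation θ = 360° × 22/29.53 ≈ 268.2°.
The Moon trails the Sun by θ/15 = 268.2/15 ≈ 17.88 hours.
12:00 + 17.880 h ≈ 05:53 → 05:50 to the nearest ten minutes.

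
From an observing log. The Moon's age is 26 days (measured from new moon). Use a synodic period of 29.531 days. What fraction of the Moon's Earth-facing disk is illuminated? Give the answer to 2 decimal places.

0.13

The Moon has covered 26/29.531 of its cycle, so θ ≈ 360° × 26/29.531 = 317.0°.
Illuminated fraction = (1 − cos 317.0°)/2 = (1 − 0.731)/2 ≈ 0.135.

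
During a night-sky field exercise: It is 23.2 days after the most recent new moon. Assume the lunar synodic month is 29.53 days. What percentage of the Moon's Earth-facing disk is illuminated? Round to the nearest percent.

39%

Elongation θ = 360° × 23.2/29.53 ≈ 282.8°.
With cos θ = 0.222, the lit fraction is (1 − 0.222)/2 ≈ 0.389, so 39%.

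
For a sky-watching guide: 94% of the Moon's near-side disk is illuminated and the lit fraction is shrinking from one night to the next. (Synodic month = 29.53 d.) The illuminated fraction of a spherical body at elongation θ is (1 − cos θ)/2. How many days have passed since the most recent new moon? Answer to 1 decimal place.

Invert f = (1 − cos θ)/2 to get cos θ = 1 − 2(0.94) = -0.880, hence θ₀ = arccos -0.880 = 151.6°.
A waning Moon lies in 180°–360°, so θ = 360° − 151.6° = 208.4°.
Age = 29.53 × 208.4°/360° ≈ 17.09 days.

17.1 days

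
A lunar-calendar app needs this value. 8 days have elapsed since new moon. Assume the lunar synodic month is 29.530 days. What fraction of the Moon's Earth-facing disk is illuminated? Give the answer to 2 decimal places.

Elongation θ = 360° × 8/29.530 ≈ 97.5°.
With cos θ = (-0.131), the lit fraction is (1 − (-0.131))/2 ≈ 0.566.

0.57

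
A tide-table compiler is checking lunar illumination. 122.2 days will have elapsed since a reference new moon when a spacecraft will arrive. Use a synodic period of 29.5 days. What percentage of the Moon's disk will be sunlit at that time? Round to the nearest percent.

Reduce mod P: 122.2 − 4×29.5 = 4.20 d into the current lunation.
The Moon has covered 4.20/29.5 of its cycle, so θ ≈ 360° × 4.20/29.5 = 51.3°.
Illuminated fraction = (1 − cos 51.3°)/2 = (1 − 0.626)/2 ≈ 0.187, so 19%.

19%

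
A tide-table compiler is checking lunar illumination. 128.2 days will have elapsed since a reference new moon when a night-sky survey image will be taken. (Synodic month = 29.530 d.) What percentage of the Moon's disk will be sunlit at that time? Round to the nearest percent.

77%

128.2/29.530 = 4.341 lunations, so 4 complete cycles and 10.08 d into the next.
The Moon has covered 10.08/29.530 of its cycle, so θ ≈ 360° × 10.08/29.530 = 122.9°.
Illuminated fraction = (1 − cos 122.9°)/2 = (1 − (-0.543))/2 ≈ 0.771, so 77%.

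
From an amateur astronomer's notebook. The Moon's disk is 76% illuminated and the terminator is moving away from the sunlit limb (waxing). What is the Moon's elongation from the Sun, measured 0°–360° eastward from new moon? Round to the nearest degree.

From f = (1 − cos θ)/2: cos θ = 1 − 2×0.76 = -0.520; arccos → 121.3°.
The Moon is waxing (0°–180°), so θ = 121.3° directly.

121°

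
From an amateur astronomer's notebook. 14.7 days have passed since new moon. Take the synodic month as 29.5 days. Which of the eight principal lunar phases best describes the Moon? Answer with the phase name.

θ ≈ 360° × 14.7/29.5 = 179°, which falls in the full moon sector.

full moon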